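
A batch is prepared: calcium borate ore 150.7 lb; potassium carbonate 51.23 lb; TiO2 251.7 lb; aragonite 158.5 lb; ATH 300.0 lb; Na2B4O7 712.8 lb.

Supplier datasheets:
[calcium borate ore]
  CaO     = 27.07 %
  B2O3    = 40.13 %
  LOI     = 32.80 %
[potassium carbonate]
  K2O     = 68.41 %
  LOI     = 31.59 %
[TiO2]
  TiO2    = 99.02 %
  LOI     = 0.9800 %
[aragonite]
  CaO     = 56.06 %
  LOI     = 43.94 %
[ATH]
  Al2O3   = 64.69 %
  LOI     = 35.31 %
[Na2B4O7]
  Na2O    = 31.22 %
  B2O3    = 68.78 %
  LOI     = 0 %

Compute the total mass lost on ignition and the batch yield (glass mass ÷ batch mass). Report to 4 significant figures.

All internal work runs at exact precision at every stage — the intermediate values are shown, rounded to 4 significant digits, within the worked lines; exactly one rounding goes into every reported figure — the derived quantities are re-derived in full precision (the six compositions, the totals, yield, LOI, net glass mass) using the weight values for 1381 lb of glass as they appear in the question or the answer.
Material-by-material LOI:
  calcium borate ore: 150.7 × 0.3280 = 49.43 lb
  potassium carbonate: 51.23 × 0.3159 = 16.18 lb
  TiO2: 251.7 × 0.009800 = 2.467 lb
  aragonite: 158.5 × 0.4394 = 69.64 lb
  ATH: 300.0 × 0.3531 = 105.9 lb
  Na2B4O7: 712.8 × 0 = 0 lb
Total LOI = 243.7 lb
Glass = batch − LOI = 1625 − 243.7 = 1381 lb

LOI loss = 243.7 lb; glass = 1381 lb; yield = 85.01%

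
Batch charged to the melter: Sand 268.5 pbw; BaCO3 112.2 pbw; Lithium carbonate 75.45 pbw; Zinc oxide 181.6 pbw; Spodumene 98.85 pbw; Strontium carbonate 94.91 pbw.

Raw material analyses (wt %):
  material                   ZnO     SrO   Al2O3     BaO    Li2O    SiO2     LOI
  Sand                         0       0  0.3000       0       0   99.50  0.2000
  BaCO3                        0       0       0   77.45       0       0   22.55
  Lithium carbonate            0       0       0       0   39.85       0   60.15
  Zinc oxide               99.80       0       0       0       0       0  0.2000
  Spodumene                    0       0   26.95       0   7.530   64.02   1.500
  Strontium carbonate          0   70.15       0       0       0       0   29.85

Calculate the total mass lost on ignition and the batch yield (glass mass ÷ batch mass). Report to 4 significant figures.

LOI loss = 101.4 pbw; glass = 730.1 pbw; yield = 87.81%

The intermediate values are displayed, with 4-significant-digit rounding, as written; every computation holds full float precision in all steps; every reported figure is rounded exactly once; derived quantities are rebuilt in full float precision (ignition loss, the yield, the six compositions, totals, net glass mass) using the weight values at 730.1 pbw of glass, exactly as printed in the problem or answer text.
Per-material ignition loss:
  Sand: 268.5 × 0.002000 = 0.5370 pbw
  BaCO3: 112.2 × 0.2255 = 25.30 pbw
  Lithium carbonate: 75.45 × 0.6015 = 45.38 pbw
  Zinc oxide: 181.6 × 0.002000 = 0.3632 pbw
  Spodumene: 98.85 × 0.01500 = 1.483 pbw
  Strontium carbonate: 94.91 × 0.2985 = 28.33 pbw
Total LOI = 101.4 pbw
Glass = batch − LOI = 831.5 − 101.4 = 730.1 pbw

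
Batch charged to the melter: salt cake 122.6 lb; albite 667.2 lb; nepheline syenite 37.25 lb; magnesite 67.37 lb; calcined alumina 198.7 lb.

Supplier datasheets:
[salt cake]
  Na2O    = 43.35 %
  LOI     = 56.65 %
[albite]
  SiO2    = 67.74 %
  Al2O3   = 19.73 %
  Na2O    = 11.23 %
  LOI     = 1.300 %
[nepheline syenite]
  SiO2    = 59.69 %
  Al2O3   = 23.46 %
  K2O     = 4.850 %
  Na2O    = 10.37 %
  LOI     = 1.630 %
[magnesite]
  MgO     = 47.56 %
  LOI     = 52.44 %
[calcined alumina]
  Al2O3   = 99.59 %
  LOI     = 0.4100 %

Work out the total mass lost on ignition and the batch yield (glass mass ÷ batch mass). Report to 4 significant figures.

Intermediates are displayed rounded to four significant digits as written. All arithmetic carries full float precision through the solve. Each reported number is rounded only once — the derived quantities are carried at exact precision (totals, ignition loss, the five compositions, net glass mass, the yield) starting from the weights for 978.2 lb of glass, as written in question or answer.
Ignition loss by material:
  salt cake: 122.6 × 0.5665 = 69.45 lb
  albite: 667.2 × 0.01300 = 8.674 lb
  nepheline syenite: 37.25 × 0.01630 = 0.6072 lb
  magnesite: 67.37 × 0.5244 = 35.33 lb
  calcined alumina: 198.7 × 0.004100 = 0.8147 lb
Total LOI = 114.9 lb
Glass = batch − LOI = 1093 − 114.9 = 978.2 lb

LOI loss = 114.9 lb; glass = 978.2 lb; yield = 89.49%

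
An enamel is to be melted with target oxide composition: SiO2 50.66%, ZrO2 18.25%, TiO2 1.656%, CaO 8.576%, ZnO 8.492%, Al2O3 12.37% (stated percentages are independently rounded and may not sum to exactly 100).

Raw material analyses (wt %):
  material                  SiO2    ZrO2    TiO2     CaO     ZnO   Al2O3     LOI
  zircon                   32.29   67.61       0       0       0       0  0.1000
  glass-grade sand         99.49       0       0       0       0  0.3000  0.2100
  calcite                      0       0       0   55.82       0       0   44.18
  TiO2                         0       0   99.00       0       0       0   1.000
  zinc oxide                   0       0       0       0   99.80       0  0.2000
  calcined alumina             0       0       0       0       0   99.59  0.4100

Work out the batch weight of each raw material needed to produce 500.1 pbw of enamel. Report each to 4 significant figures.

The working math maintains full precision from start to finish — intermediates are displayed rounded to 4 significant figures in the printout; exactly one rounding is applied to every reported result — the derived quantities (the yield, ignition loss, totals, net glass mass, six oxide percentages) are re-derived at full float precision from the batch weights per 500.1 pbw of glass, as quoted within question or answer.
Oxide mass targets, per 500.1 pbw enamel:
  SiO2: 50.66% × 500.1 = 253.4 pbw
  ZrO2: 18.25% × 500.1 = 91.27 pbw
  TiO2: 1.656% × 500.1 = 8.282 pbw
  CaO: 8.576% × 500.1 = 42.89 pbw
  ZnO: 8.492% × 500.1 = 42.47 pbw
  Al2O3: 12.37% × 500.1 = 61.86 pbw
Per-oxide balance check applying the batch weights above, per the basis as stated (each sum matches its target mass given rounding of the digits):
  SiO2: 135.0·0.3229 + 210.8·0.9949 = 253.3 pbw (target 253.4 pbw)
  ZrO2: 135.0·0.6761 = 91.27 pbw (target 91.27 pbw)
  TiO2: 8.365·0.9900 = 8.281 pbw (target 8.282 pbw)
  CaO: 76.83·0.5582 = 42.89 pbw (target 42.89 pbw)
  ZnO: 42.55·0.9980 = 42.46 pbw (target 42.47 pbw)
  Al2O3: 210.8·0.003000 + 61.48·0.9959 = 61.86 pbw (target 61.86 pbw)
Mass balance on the glass: total charge less LOI = 500.1 pbw (oxide target masses add up to 500.1 pbw; versus the stated basis of 500.1 pbw — deltas are rounding alone).
Batch total: Σ batch = 535.0 pbw; loss to ignition Σ batch·LOI = 34.94 pbw; glass ÷ batch gives a yield of 93.47%.

Batch per 500.1 pbw enamel:
  zircon: 135.0 pbw
  glass-grade sand: 210.8 pbw
  calcite: 76.83 pbw
  TiO2: 8.365 pbw
  zinc oxide: 42.55 pbw
  calcined alumina: 61.48 pbw
Total batch = 535.0 pbw; LOI loss = 34.94 pbw; yield = 93.47%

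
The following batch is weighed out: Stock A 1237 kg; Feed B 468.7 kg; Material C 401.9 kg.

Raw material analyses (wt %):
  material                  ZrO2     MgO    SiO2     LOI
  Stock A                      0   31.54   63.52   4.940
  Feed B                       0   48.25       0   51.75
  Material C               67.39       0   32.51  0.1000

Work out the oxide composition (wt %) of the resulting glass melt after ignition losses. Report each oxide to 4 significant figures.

All arithmetic maintains full float precision from start to finish; mid-chain values are shown, rounded to 4 significant figures, when written out. Every reported result includes exactly one rounding. The derived quantities are recomputed starting from the weights on 1804 kg of glass at full float precision (glass mass, the totals, yield, ignition loss, three oxide percentages), as set out in question or answer.
Oxide-by-oxide delivered mass:
  ZrO2: 401.9·0.6739 = 270.8 kg
  MgO: 1237·0.3154 + 468.7·0.4825 = 616.3 kg
  SiO2: 1237·0.6352 + 401.9·0.3251 = 916.4 kg
LOI: 1237·0.04940 + 468.7·0.5175 + 401.9·0.001000 = 304.1 kg
Glass mass = batch − LOI = 2108 − 304.1 = 1804 kg (consistent with Σ oxide mass)
percent share: oxide ÷ glass, ×100

Glass mass = 1804 kg (batch 2108 − LOI 304.1).
Composition: ZrO2 15.02%, MgO 34.17%, SiO2 50.81%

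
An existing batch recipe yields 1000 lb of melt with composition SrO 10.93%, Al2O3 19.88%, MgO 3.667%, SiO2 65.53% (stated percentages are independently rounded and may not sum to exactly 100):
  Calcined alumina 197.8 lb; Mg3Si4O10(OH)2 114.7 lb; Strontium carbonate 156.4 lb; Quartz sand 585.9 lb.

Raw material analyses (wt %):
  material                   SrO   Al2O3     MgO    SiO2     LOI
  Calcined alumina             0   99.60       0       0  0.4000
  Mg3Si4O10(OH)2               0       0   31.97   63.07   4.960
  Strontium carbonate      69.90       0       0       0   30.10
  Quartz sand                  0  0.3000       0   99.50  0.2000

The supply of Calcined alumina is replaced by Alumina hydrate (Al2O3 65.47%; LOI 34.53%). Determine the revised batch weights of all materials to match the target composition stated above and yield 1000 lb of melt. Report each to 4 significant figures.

Working values appear with 4-significant-figure rounding between the steps; all arithmetic runs at exact precision throughout. Each reported result is rounded a single time. All derived quantities, which include LOI, the yield, four oxide percentages, totals, glass mass, are recomputed in full precision, as given in either problem or answer, starting from the weights on 1000 lb of glass.
Target oxide masses per 1000 lb melt:
  SrO: 10.93% × 1000 = 109.3 lb
  Al2O3: 19.88% × 1000 = 198.8 lb
  MgO: 3.667% × 1000 = 36.67 lb
  SiO2: 65.53% × 1000 = 655.3 lb
Mass-balance tally per oxide applying the batch weights above, per the basis as stated (every target is met by its sum net of answer rounding effects):
  SrO: 156.4·0.6990 = 109.3 lb (target 109.3 lb)
  Al2O3: 301.0·0.6547 + 585.9·0.003000 = 198.8 lb (target 198.8 lb)
  MgO: 114.7·0.3197 = 36.67 lb (target 36.67 lb)
  SiO2: 114.7·0.6307 + 585.9·0.9950 = 655.3 lb (target 655.3 lb)
Consistency of the glass mass: whole batch net of LOI = 1000 lb (targets for the oxides total 1000 lb; the stated basis being 1000 lb — differing by rounding only).
Whole-batch sum: Σ batch = 1158 lb; the LOI term Σ batch·LOI equals 157.9 lb; as yield: glass ÷ batch → 86.37%.

Revised batch per 1000 lb melt:
  Alumina hydrate: 301.0 lb
  Mg3Si4O10(OH)2: 114.7 lb
  Strontium carbonate: 156.4 lb
  Quartz sand: 585.9 lb
Total batch = 1158 lb; LOI loss = 157.9 lb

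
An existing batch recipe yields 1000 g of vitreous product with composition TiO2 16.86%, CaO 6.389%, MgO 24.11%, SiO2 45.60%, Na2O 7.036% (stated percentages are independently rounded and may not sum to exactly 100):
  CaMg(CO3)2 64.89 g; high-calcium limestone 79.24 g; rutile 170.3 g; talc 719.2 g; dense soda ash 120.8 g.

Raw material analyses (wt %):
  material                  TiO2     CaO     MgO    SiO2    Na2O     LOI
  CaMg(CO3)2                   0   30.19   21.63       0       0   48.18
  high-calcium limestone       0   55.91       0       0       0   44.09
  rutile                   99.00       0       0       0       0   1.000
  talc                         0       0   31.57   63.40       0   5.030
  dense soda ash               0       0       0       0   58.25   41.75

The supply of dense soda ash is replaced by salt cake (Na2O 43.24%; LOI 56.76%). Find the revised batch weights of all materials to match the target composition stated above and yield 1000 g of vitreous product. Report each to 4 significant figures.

Each numeric step holds exact precision from first step to last — intermediates are printed (rounded to 4 significant figures) alongside each step. Exactly one rounding is applied to each reported value — derived quantities (LOI, five oxide percentages, the totals, the yield, net glass mass) are re-derived at exact precision starting from the weights for 1000 g of glass, exactly as printed in either problem or answer.
Target oxide masses per 1000 g vitreous product:
  TiO2: 16.86% × 1000 = 168.6 g
  CaO: 6.389% × 1000 = 63.89 g
  MgO: 24.11% × 1000 = 241.1 g
  SiO2: 45.60% × 1000 = 456.0 g
  Na2O: 7.036% × 1000 = 70.36 g
Mass-balance tally per oxide on the weights just shown, for the quoted basis mass (delivered sums recover each target once rounding is allowed for):
  TiO2: 170.3·0.9900 = 168.6 g (target 168.6 g)
  CaO: 64.89·0.3019 + 79.24·0.5591 = 63.89 g (target 63.89 g)
  MgO: 64.89·0.2163 + 719.2·0.3157 = 241.1 g (target 241.1 g)
  SiO2: 719.2·0.6340 = 456.0 g (target 456.0 g)
  Na2O: 162.7·0.4324 = 70.35 g (target 70.36 g)
Mass balance on the glass: batch Σ − ignition loss = 999.9 g (the Σ of target masses is 1000 g; against the stated basis, 1000 g — rounding explains the deltas).
Total batch = Σ batch = 1196 g; the LOI term Σ batch·LOI equals 196.4 g; as yield: glass ÷ batch → 83.58%.

Revised batch per 1000 g vitreous product:
  CaMg(CO3)2: 64.89 g
  high-calcium limestone: 79.24 g
  rutile: 170.3 g
  talc: 719.2 g
  salt cake: 162.7 g
Total batch = 1196 g; LOI loss = 196.4 g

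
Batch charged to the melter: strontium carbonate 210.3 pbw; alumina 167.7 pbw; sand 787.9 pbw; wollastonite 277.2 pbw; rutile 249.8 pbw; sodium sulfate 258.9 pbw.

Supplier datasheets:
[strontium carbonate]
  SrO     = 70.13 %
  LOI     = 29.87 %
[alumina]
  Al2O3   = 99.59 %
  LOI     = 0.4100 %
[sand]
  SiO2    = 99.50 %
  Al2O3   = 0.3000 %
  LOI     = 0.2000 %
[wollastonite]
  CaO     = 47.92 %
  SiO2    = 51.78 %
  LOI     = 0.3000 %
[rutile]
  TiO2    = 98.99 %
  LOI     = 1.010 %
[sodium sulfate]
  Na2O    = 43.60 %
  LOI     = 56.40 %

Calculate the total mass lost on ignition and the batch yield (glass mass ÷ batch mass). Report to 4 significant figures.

LOI loss = 214.5 pbw; glass = 1737 pbw; yield = 89.01%

All arithmetic keeps full precision in every operation. Working values are printed (rounded to four significant figures) across the worked steps — a single rounding yields every reported result — all derived quantities, which include LOI, net glass mass, six oxide percentages, the totals, yield, are recomputed at full float precision, as given in problem or answer, from the weighed amounts on 1737 pbw of glass.
LOI of each material in turn:
  strontium carbonate: 210.3 × 0.2987 = 62.82 pbw
  alumina: 167.7 × 0.004100 = 0.6876 pbw
  sand: 787.9 × 0.002000 = 1.576 pbw
  wollastonite: 277.2 × 0.003000 = 0.8316 pbw
  rutile: 249.8 × 0.01010 = 2.523 pbw
  sodium sulfate: 258.9 × 0.5640 = 146.0 pbw
Total LOI = 214.5 pbw
Glass = batch − LOI = 1952 − 214.5 = 1737 pbw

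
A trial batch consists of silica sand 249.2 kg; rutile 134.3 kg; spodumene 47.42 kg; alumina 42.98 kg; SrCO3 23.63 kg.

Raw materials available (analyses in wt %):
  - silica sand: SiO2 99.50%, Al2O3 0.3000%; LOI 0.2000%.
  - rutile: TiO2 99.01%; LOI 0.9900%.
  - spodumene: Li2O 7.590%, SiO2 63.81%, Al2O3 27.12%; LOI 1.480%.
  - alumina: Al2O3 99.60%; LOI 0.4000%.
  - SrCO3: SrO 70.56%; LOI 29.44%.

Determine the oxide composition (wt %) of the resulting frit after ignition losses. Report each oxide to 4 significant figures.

Working values appear rounded to four significant figures across the worked steps — all internal work keeps full float precision end to end; exactly one rounding lands on every reported number; derived quantities (ignition loss, five oxide percentages, totals, net glass mass, yield) are rebuilt at full precision starting from the weights for 487.9 kg of glass, as set out in the problem or the answer.
Oxide masses out of the charge:
  Li2O: 47.42·0.07590 = 3.599 kg
  SrO: 23.63·0.7056 = 16.67 kg
  SiO2: 249.2·0.9950 + 47.42·0.6381 = 278.2 kg
  TiO2: 134.3·0.9901 = 133.0 kg
  Al2O3: 249.2·0.003000 + 47.42·0.2712 + 42.98·0.9960 = 56.42 kg
LOI: 249.2·0.002000 + 134.3·0.009900 + 47.42·0.01480 + 42.98·0.004000 + 23.63·0.2944 = 9.658 kg
batch − LOI leaves glass = 497.5 − 9.658 = 487.9 kg (= the summed oxide contributions)
each wt % is 100 × oxide ÷ glass

Glass mass = 487.9 kg (batch 497.5 − LOI 9.658).
Composition: Li2O 0.7377%, SrO 3.418%, SiO2 57.03%, TiO2 27.26%, Al2O3 11.56%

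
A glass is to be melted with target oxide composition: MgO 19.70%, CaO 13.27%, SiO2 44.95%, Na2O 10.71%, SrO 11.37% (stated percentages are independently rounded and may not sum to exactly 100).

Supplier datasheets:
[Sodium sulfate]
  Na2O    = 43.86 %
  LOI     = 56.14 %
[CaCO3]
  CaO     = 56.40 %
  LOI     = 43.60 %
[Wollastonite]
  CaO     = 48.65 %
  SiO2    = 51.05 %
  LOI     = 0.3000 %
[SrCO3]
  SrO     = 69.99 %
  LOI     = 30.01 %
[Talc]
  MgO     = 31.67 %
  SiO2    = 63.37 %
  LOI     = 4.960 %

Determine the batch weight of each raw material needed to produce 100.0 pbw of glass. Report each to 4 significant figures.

Batch per 100.0 pbw glass:
  Sodium sulfate: 24.42 pbw
  CaCO3: 14.18 pbw
  Wollastonite: 10.84 pbw
  SrCO3: 16.25 pbw
  Talc: 62.20 pbw
Total batch = 127.9 pbw; LOI loss = 27.89 pbw; yield = 78.20%

Working values appear, rounded to 4 significant digits, as written; each numeric step carries full float precision through every step. Every reported figure carries a single rounding; the derived quantities are recomputed in exact precision (ignition loss, net glass mass, totals, five oxide percentages, the yield) from the weighed amounts on 100.0 pbw of glass as set out in the problem or the answer.
Target masses of each oxide per 100.0 pbw glass:
  MgO: 19.70% × 100.0 = 19.70 pbw
  CaO: 13.27% × 100.0 = 13.27 pbw
  SiO2: 44.95% × 100.0 = 44.95 pbw
  Na2O: 10.71% × 100.0 = 10.71 pbw
  SrO: 11.37% × 100.0 = 11.37 pbw
Balance tally, oxide-wise, using the reported weights, against the basis in use (sum by sum, the targets are met once rounding is allowed for):
  MgO: 62.20·0.3167 = 19.70 pbw (target 19.70 pbw)
  CaO: 14.18·0.5640 + 10.84·0.4865 = 13.27 pbw (target 13.27 pbw)
  SiO2: 10.84·0.5105 + 62.20·0.6337 = 44.95 pbw (target 44.95 pbw)
  Na2O: 24.42·0.4386 = 10.71 pbw (target 10.71 pbw)
  SrO: 16.25·0.6999 = 11.37 pbw (target 11.37 pbw)
Glass-mass sanity pass: total batch − LOI = 100.0 pbw (targets for the oxides total 100.0 pbw; versus the stated basis of 100.0 pbw — deltas are rounding alone).
Total batch = Σ batch = 127.9 pbw; the LOI term Σ batch·LOI equals 27.89 pbw; yield: glass divided by total = 78.20%.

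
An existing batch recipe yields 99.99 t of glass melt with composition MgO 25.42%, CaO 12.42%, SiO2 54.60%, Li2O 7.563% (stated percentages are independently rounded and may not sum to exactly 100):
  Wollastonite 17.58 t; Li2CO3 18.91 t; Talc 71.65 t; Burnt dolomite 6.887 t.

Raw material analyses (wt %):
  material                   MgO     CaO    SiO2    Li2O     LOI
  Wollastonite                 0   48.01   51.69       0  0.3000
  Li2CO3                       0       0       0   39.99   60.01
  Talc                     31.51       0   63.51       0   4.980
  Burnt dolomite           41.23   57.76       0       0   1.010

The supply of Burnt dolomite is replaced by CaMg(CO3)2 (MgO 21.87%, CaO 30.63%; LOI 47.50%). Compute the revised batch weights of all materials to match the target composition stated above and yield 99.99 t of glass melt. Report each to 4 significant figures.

Revised batch per 99.99 t glass melt:
  Wollastonite: 17.58 t
  Li2CO3: 18.91 t
  Talc: 71.65 t
  CaMg(CO3)2: 12.99 t
Total batch = 121.1 t; LOI loss = 21.14 t

The whole derivation keeps exact precision from start to finish. In-progress results are printed, rounded to four significant digits, across the worked steps; every reported result is rounded only once — all derived quantities, including the totals, four oxide percentages, glass mass, ignition loss, the yield, are rebuilt using the weight values per 99.99 t of glass in full float precision, as quoted within problem or answer.
Per-oxide target masses for 99.99 t glass melt:
  MgO: 25.42% × 99.99 = 25.42 t
  CaO: 12.42% × 99.99 = 12.42 t
  SiO2: 54.60% × 99.99 = 54.59 t
  Li2O: 7.563% × 99.99 = 7.562 t
Sums-versus-targets review applying the batch weights above, under the basis named above (target by target, the sums agree within answer rounding):
  MgO: 71.65·0.3151 + 12.99·0.2187 = 25.42 t (target 25.42 t)
  CaO: 17.58·0.4801 + 12.99·0.3063 = 12.42 t (target 12.42 t)
  SiO2: 17.58·0.5169 + 71.65·0.6351 = 54.59 t (target 54.59 t)
  Li2O: 18.91·0.3999 = 7.562 t (target 7.562 t)
Consistency of the glass mass: whole batch net of LOI = 99.99 t (the Σ of target masses is 99.99 t; basis as stated: 99.99 t — a pure rounding effect).
Batch total: Σ batch = 121.1 t; the LOI term Σ batch·LOI equals 21.14 t; yield: glass divided by total = 82.55%.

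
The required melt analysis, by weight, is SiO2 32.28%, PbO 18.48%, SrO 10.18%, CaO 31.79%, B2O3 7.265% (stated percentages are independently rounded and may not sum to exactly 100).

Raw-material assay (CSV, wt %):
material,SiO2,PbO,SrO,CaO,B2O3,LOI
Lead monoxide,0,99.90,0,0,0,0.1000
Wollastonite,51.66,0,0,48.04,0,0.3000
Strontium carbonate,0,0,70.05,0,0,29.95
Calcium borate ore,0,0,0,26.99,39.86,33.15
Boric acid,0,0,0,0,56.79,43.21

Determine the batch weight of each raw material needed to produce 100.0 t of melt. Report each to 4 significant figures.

The working math keeps exact precision through every step; intermediates are shown, rounded to four significant figures, between the steps. Each reported value includes exactly one rounding — the derived quantities are recomputed starting from the weights at 100.0 t of glass in exact precision (ignition loss, the five compositions, the yield, the totals, net glass mass), as written in the problem or answer text.
The oxide mass targets at 100.0 t melt:
  SiO2: 32.28% × 100.0 = 32.28 t
  PbO: 18.48% × 100.0 = 18.48 t
  SrO: 10.18% × 100.0 = 10.18 t
  CaO: 31.79% × 100.0 = 31.79 t
  B2O3: 7.265% × 100.0 = 7.265 t
Balance tally, oxide-wise, given the weights on record, versus the basis set out (sums match the target masses net of answer rounding effects):
  SiO2: 62.49·0.5166 = 32.28 t (target 32.28 t)
  PbO: 18.50·0.9990 = 18.48 t (target 18.48 t)
  SrO: 14.53·0.7005 = 10.18 t (target 10.18 t)
  CaO: 62.49·0.4804 + 6.565·0.2699 = 31.79 t (target 31.79 t)
  B2O3: 6.565·0.3986 + 8.185·0.5679 = 7.265 t (target 7.265 t)
Glass mass check: batch Σ − ignition loss = 100.0 t (summing oxide targets gives 100.0 t; the stated basis being 100.0 t — a pure rounding effect).
Adding the batch up: Σ batch = 110.3 t; loss to ignition Σ batch·LOI = 10.27 t; yield = glass ÷ total batch = 90.69%.

Batch per 100.0 t melt:
  Lead monoxide: 18.50 t
  Wollastonite: 62.49 t
  Strontium carbonate: 14.53 t
  Calcium borate ore: 6.565 t
  Boric acid: 8.185 t
Total batch = 110.3 t; LOI loss = 10.27 t; yield = 90.69%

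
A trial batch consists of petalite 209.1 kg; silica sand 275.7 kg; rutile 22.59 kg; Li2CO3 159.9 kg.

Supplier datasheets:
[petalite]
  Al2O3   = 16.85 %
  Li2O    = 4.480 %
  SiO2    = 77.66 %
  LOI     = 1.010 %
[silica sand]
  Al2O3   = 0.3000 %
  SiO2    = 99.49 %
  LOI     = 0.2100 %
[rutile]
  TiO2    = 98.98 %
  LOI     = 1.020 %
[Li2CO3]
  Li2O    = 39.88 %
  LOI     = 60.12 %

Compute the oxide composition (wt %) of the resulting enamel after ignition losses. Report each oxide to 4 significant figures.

Glass mass = 568.2 kg (batch 667.3 − LOI 99.05).
Composition: Al2O3 6.346%, TiO2 3.935%, Li2O 12.87%, SiO2 76.85%

All internal work holds full precision in all steps — in-progress results appear (rounded to 4 significant digits) in the working. Each reported value is rounded just once. All derived quantities are recomputed at full precision (glass mass, the yield, four oxide percentages, the totals, ignition loss) using the weight values per 568.2 kg of glass, as quoted within either problem or answer.
What the batch supplies per oxide:
  Al2O3: 209.1·0.1685 + 275.7·0.003000 = 36.06 kg
  TiO2: 22.59·0.9898 = 22.36 kg
  Li2O: 209.1·0.04480 + 159.9·0.3988 = 73.14 kg
  SiO2: 209.1·0.7766 + 275.7·0.9949 = 436.7 kg
LOI: 209.1·0.01010 + 275.7·0.002100 + 22.59·0.01020 + 159.9·0.6012 = 99.05 kg
Resulting glass, batch − LOI: 667.3 − 99.05 = 568.2 kg (matching Σ of the oxides)
oxide / glass × 100 gives the wt %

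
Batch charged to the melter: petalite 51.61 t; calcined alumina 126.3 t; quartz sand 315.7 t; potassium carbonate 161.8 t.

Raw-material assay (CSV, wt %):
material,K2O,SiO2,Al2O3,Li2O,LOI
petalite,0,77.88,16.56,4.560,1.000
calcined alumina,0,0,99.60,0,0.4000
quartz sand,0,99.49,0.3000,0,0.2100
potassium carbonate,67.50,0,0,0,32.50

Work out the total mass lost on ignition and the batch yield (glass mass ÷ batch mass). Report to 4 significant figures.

LOI loss = 54.27 t; glass = 601.1 t; yield = 91.72%

All arithmetic runs at full precision at each step; in-progress results appear (rounded to 4 significant figures) alongside each step; a single rounding produces each reported number; all derived quantities, including ignition loss, totals, the four compositions, glass mass, the yield, are re-derived from the weighed amounts on 601.1 t of glass at full precision precisely as stated by problem or answer.
Per-material ignition loss:
  petalite: 51.61 × 0.01000 = 0.5161 t
  calcined alumina: 126.3 × 0.004000 = 0.5052 t
  quartz sand: 315.7 × 0.002100 = 0.6630 t
  potassium carbonate: 161.8 × 0.3250 = 52.59 t
Total LOI = 54.27 t
Glass = batch − LOI = 655.4 − 54.27 = 601.1 t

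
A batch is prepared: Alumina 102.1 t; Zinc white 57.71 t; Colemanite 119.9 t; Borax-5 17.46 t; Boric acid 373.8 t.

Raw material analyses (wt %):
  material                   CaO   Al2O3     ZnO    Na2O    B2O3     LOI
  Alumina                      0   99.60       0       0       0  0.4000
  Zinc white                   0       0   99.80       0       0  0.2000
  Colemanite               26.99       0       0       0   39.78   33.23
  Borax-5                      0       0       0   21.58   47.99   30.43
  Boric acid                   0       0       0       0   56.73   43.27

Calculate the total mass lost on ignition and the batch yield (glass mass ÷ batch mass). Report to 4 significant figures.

LOI loss = 207.4 t; glass = 463.5 t; yield = 69.09%

All arithmetic holds full float precision in every operation — intermediates are shown rounded to 4 significant figures in the printout — every reported number is rounded just once. All derived quantities are re-derived from the batch weights for 463.5 t of glass in full precision (net glass mass, the totals, five oxide percentages, ignition loss, yield) exactly as shown in problem or answer.
Ignition loss by material:
  Alumina: 102.1 × 0.004000 = 0.4084 t
  Zinc white: 57.71 × 0.002000 = 0.1154 t
  Colemanite: 119.9 × 0.3323 = 39.84 t
  Borax-5: 17.46 × 0.3043 = 5.313 t
  Boric acid: 373.8 × 0.4327 = 161.7 t
Total LOI = 207.4 t
Glass = batch − LOI = 671.0 − 207.4 = 463.5 t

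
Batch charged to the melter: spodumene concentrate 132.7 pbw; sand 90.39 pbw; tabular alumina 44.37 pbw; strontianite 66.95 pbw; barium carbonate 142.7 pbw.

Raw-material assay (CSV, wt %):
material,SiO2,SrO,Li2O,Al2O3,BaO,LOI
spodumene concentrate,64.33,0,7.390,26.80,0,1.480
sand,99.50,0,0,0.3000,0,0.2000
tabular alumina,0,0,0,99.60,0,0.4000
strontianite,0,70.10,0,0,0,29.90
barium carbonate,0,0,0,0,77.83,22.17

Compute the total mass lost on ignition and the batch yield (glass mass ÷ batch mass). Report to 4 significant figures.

The intermediate values are displayed (rounded to four significant digits) at each printed step — all arithmetic keeps full precision in all steps. A single rounding yields each reported result — all derived quantities (five oxide percentages, LOI, totals, net glass mass, yield) are computed starting from the weights per 423.1 pbw of glass in exact precision exactly as printed in question or answer.
Material-by-material LOI:
  spodumene concentrate: 132.7 × 0.01480 = 1.964 pbw
  sand: 90.39 × 0.002000 = 0.1808 pbw
  tabular alumina: 44.37 × 0.004000 = 0.1775 pbw
  strontianite: 66.95 × 0.2990 = 20.02 pbw
  barium carbonate: 142.7 × 0.2217 = 31.64 pbw
Total LOI = 53.98 pbw
Glass = batch − LOI = 477.1 − 53.98 = 423.1 pbw

LOI loss = 53.98 pbw; glass = 423.1 pbw; yield = 88.69%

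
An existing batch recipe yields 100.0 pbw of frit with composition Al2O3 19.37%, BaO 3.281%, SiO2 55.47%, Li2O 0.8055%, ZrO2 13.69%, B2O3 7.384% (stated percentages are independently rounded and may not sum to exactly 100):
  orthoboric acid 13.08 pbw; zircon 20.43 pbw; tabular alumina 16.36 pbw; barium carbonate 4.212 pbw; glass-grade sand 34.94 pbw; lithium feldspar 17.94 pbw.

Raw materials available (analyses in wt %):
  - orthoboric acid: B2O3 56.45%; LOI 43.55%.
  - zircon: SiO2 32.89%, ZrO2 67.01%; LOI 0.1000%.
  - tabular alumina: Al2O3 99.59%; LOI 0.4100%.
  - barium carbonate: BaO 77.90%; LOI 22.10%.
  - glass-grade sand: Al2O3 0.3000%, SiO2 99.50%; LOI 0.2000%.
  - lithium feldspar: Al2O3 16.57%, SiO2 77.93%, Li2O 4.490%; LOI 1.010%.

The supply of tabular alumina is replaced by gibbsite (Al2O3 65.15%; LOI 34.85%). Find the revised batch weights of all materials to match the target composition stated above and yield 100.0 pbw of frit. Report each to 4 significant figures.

Revised batch per 100.0 pbw frit:
  orthoboric acid: 13.08 pbw
  zircon: 20.43 pbw
  gibbsite: 25.01 pbw
  barium carbonate: 4.212 pbw
  glass-grade sand: 34.94 pbw
  lithium feldspar: 17.94 pbw
Total batch = 115.6 pbw; LOI loss = 15.61 pbw

Exact precision is carried from start to finish — values along the way are rounded off to 4 significant digits when quoted. Each reported figure is rounded a single time — derived quantities, including ignition loss, glass mass, the yield, totals, six oxide percentages, are re-derived using the weight values at 100.0 pbw of glass at full float precision, precisely as stated by question or answer.
Target oxide masses per 100.0 pbw frit:
  Al2O3: 19.37% × 100.0 = 19.37 pbw
  BaO: 3.281% × 100.0 = 3.281 pbw
  SiO2: 55.47% × 100.0 = 55.47 pbw
  Li2O: 0.8055% × 100.0 = 0.8055 pbw
  ZrO2: 13.69% × 100.0 = 13.69 pbw
  B2O3: 7.384% × 100.0 = 7.384 pbw
A balance pass over the oxides, given the weights on record, versus the basis set out (summed amounts equal target values net of answer rounding effects):
  Al2O3: 25.01·0.6515 + 34.94·0.003000 + 17.94·0.1657 = 19.37 pbw (target 19.37 pbw)
  BaO: 4.212·0.7790 = 3.281 pbw (target 3.281 pbw)
  SiO2: 20.43·0.3289 + 34.94·0.9950 + 17.94·0.7793 = 55.47 pbw (target 55.47 pbw)
  Li2O: 17.94·0.04490 = 0.8055 pbw (target 0.8055 pbw)
  ZrO2: 20.43·0.6701 = 13.69 pbw (target 13.69 pbw)
  B2O3: 13.08·0.5645 = 7.384 pbw (target 7.384 pbw)
Consistency of the glass mass: batch Σ − ignition loss = 100.0 pbw (the targets, summed, come to 100.0 pbw; the stated basis being 100.0 pbw — a pure rounding effect).
Summing the batch: Σ batch = 115.6 pbw; LOI removed, Σ of batch·LOI: 15.61 pbw; yield: glass divided by total = 86.49%.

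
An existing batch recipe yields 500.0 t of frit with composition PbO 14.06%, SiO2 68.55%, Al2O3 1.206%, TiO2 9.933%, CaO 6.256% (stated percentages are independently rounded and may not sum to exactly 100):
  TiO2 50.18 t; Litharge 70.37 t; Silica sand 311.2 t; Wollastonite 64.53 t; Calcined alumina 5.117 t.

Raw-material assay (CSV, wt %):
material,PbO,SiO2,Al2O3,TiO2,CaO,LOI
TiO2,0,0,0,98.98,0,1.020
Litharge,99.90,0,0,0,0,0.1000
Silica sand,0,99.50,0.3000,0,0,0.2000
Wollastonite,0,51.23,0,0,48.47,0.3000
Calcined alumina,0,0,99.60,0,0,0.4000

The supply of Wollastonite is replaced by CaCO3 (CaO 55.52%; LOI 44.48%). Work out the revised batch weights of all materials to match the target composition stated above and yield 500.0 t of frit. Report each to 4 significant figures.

The intermediate values are printed, with 4-significant-digit rounding, at each printed step — every computation holds full precision end to end — every reported figure takes exactly one rounding; the derived quantities are carried using the weight values at 500.0 t of glass at exact precision (the yield, five oxide percentages, LOI, net glass mass, the totals) as written in the problem or the answer.
Oxide-by-oxide targets in 500.0 t frit:
  PbO: 14.06% × 500.0 = 70.30 t
  SiO2: 68.55% × 500.0 = 342.8 t
  Al2O3: 1.206% × 500.0 = 6.030 t
  TiO2: 9.933% × 500.0 = 49.66 t
  CaO: 6.256% × 500.0 = 31.28 t
Verifying the oxide balance from the weights as reported, versus the basis set out (delivered sums recover each target once rounding is allowed for):
  PbO: 70.37·0.9990 = 70.30 t (target 70.30 t)
  SiO2: 344.5·0.9950 = 342.8 t (target 342.8 t)
  Al2O3: 344.5·0.003000 + 5.017·0.9960 = 6.030 t (target 6.030 t)
  TiO2: 50.18·0.9898 = 49.67 t (target 49.66 t)
  CaO: 56.34·0.5552 = 31.28 t (target 31.28 t)
Glass-mass sanity pass: net batch after ignition = 500.1 t (targets for the oxides total 500.0 t; basis as stated: 500.0 t — rounding explains the deltas).
Batch total: Σ batch = 526.4 t; LOI loss = Σ batch·LOI = 26.35 t; the yield ratio, glass ÷ batch: 94.99%.

Revised batch per 500.0 t frit:
  TiO2: 50.18 t
  Litharge: 70.37 t
  Silica sand: 344.5 t
  CaCO3: 56.34 t
  Calcined alumina: 5.017 t
Total batch = 526.4 t; LOI loss = 26.35 t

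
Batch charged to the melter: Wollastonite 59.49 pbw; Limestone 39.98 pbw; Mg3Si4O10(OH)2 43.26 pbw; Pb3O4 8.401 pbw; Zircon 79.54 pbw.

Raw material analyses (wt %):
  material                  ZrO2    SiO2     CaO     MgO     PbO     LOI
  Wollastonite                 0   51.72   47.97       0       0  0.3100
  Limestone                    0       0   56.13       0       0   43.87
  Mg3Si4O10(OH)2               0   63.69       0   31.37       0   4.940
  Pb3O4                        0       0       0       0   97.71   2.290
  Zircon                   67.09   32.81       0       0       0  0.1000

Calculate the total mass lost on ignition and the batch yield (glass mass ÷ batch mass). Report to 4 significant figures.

The intermediate values are shown (rounded to four significant figures) in the working. The whole derivation holds full float precision from first step to last. Every reported number carries a single rounding; derived quantities, which include net glass mass, totals, the yield, five oxide percentages, ignition loss, are recomputed in exact precision, as set out in the problem or the answer, starting from the weights on 210.5 pbw of glass.
Per-material ignition loss:
  Wollastonite: 59.49 × 0.003100 = 0.1844 pbw
  Limestone: 39.98 × 0.4387 = 17.54 pbw
  Mg3Si4O10(OH)2: 43.26 × 0.04940 = 2.137 pbw
  Pb3O4: 8.401 × 0.02290 = 0.1924 pbw
  Zircon: 79.54 × 0.001000 = 0.07954 pbw
Total LOI = 20.13 pbw
Glass = batch − LOI = 230.7 − 20.13 = 210.5 pbw

LOI loss = 20.13 pbw; glass = 210.5 pbw; yield = 91.27%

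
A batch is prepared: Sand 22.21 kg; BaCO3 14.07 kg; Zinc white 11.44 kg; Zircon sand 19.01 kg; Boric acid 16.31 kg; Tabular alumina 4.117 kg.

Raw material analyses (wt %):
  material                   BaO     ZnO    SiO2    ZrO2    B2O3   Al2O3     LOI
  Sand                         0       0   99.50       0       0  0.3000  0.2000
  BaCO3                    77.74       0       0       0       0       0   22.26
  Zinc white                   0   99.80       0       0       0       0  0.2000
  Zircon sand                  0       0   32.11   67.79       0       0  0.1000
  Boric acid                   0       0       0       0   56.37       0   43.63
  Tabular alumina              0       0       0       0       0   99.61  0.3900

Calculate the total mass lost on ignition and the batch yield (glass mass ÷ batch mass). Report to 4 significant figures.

LOI loss = 10.35 kg; glass = 76.81 kg; yield = 88.12%

Working values are printed rounded off to 4 significant digits at each printed step; the working math runs at exact precision at all times; a single rounding produces every reported result — derived quantities are computed starting from the weights at 76.81 kg of glass in full float precision (glass mass, yield, the totals, the six compositions, ignition loss), as given in either problem or answer.
Material-by-material LOI:
  Sand: 22.21 × 0.002000 = 0.04442 kg
  BaCO3: 14.07 × 0.2226 = 3.132 kg
  Zinc white: 11.44 × 0.002000 = 0.02288 kg
  Zircon sand: 19.01 × 0.001000 = 0.01901 kg
  Boric acid: 16.31 × 0.4363 = 7.116 kg
  Tabular alumina: 4.117 × 0.003900 = 0.01606 kg
Total LOI = 10.35 kg
Glass = batch − LOI = 87.16 − 10.35 = 76.81 kg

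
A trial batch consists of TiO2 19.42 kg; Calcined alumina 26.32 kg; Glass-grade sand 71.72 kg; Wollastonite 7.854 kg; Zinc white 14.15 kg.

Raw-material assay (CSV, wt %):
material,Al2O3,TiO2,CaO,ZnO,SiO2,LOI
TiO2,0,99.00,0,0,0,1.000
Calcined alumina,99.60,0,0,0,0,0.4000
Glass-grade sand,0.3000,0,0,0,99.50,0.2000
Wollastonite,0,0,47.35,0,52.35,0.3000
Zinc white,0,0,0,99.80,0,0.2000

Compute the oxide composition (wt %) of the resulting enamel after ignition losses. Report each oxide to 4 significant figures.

Glass mass = 139.0 kg (batch 139.5 − LOI 0.4948).
Composition: Al2O3 19.02%, TiO2 13.83%, CaO 2.676%, ZnO 10.16%, SiO2 54.31%

Each numeric step keeps full precision at all times — mid-chain values are printed, rounded to 4 significant digits, between the steps — every reported value takes a single rounding; the derived quantities (the five compositions, net glass mass, the totals, LOI, the yield) are carried at exact precision from the weighed amounts on 139.0 kg of glass as quoted within the problem or answer text.
What the batch supplies per oxide:
  Al2O3: 26.32·0.9960 + 71.72·0.003000 = 26.43 kg
  TiO2: 19.42·0.9900 = 19.23 kg
  CaO: 7.854·0.4735 = 3.719 kg
  ZnO: 14.15·0.9980 = 14.12 kg
  SiO2: 71.72·0.9950 + 7.854·0.5235 = 75.47 kg
LOI: 19.42·0.01000 + 26.32·0.004000 + 71.72·0.002000 + 7.854·0.003000 + 14.15·0.002000 = 0.4948 kg
The glass mass, total less LOI, = 139.5 − 0.4948 = 139.0 kg (matching Σ of the oxides)
each wt % is 100 × oxide ÷ glass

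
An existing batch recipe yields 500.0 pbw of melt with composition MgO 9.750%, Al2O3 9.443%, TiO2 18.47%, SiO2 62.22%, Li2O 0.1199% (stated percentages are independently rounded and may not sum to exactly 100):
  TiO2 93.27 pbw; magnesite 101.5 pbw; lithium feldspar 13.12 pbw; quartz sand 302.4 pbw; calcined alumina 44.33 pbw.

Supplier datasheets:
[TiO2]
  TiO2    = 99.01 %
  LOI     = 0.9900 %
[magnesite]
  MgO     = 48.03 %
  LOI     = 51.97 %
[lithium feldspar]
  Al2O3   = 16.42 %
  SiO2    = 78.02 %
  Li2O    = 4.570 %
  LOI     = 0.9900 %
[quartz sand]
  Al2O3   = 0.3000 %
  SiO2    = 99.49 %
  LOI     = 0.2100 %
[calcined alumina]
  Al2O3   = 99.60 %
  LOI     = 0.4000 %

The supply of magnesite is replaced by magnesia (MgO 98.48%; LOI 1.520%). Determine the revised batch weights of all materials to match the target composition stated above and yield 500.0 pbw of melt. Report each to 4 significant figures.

Intermediates appear rounded to four significant digits across the worked steps. The working math runs at full float precision in every operation. Each reported number is rounded only once. All derived quantities are computed from the batch weights on 500.0 pbw of glass at exact precision (glass mass, the totals, the five compositions, LOI, yield) as written in the problem or the answer.
Oxide-by-oxide targets in 500.0 pbw melt:
  MgO: 9.750% × 500.0 = 48.75 pbw
  Al2O3: 9.443% × 500.0 = 47.22 pbw
  TiO2: 18.47% × 500.0 = 92.35 pbw
  SiO2: 62.22% × 500.0 = 311.1 pbw
  Li2O: 0.1199% × 500.0 = 0.5995 pbw
Oxide-by-oxide audit with the batch weights as given, relative to the basis at hand (sums match the target masses net of answer rounding effects):
  MgO: 49.50·0.9848 = 48.75 pbw (target 48.75 pbw)
  Al2O3: 13.12·0.1642 + 302.4·0.003000 + 44.33·0.9960 = 47.21 pbw (target 47.22 pbw)
  TiO2: 93.27·0.9901 = 92.35 pbw (target 92.35 pbw)
  SiO2: 13.12·0.7802 + 302.4·0.9949 = 311.1 pbw (target 311.1 pbw)
  Li2O: 13.12·0.04570 = 0.5996 pbw (target 0.5995 pbw)
Auditing the glass mass value: the batch minus its LOI: 500.0 pbw (the targets, summed, come to 500.0 pbw; with the basis standing at 500.0 pbw — rounding explains the deltas).
Total batch = Σ batch = 502.6 pbw; the LOI term Σ batch·LOI equals 2.618 pbw; yield: glass divided by total = 99.48%.

Revised batch per 500.0 pbw melt:
  TiO2: 93.27 pbw
  magnesia: 49.50 pbw
  lithium feldspar: 13.12 pbw
  quartz sand: 302.4 pbw
  calcined alumina: 44.33 pbw
Total batch = 502.6 pbw; LOI loss = 2.618 pbw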